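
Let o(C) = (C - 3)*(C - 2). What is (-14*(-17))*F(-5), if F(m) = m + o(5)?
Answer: 238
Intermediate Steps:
o(C) = (-3 + C)*(-2 + C)
F(m) = 6 + m (F(m) = m + (6 + 5**2 - 5*5) = m + (6 + 25 - 25) = m + 6 = 6 + m)
(-14*(-17))*F(-5) = (-14*(-17))*(6 - 5) = 238*1 = 238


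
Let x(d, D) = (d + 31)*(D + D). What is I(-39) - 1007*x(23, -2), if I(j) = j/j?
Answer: 217513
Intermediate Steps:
I(j) = 1
x(d, D) = 2*D*(31 + d) (x(d, D) = (31 + d)*(2*D) = 2*D*(31 + d))
I(-39) - 1007*x(23, -2) = 1 - 2014*(-2)*(31 + 23) = 1 - 2014*(-2)*54 = 1 - 1007*(-216) = 1 + 217512 = 217513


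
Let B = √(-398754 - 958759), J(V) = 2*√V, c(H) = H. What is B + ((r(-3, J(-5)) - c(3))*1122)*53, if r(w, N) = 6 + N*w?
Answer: 178398 + I*√1357513 - 356796*I*√5 ≈ 1.784e+5 - 7.9666e+5*I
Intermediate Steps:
B = I*√1357513 (B = √(-1357513) = I*√1357513 ≈ 1165.1*I)
B + ((r(-3, J(-5)) - c(3))*1122)*53 = I*√1357513 + (((6 + (2*√(-5))*(-3)) - 1*3)*1122)*53 = I*√1357513 + (((6 + (2*(I*√5))*(-3)) - 3)*1122)*53 = I*√1357513 + (((6 + (2*I*√5)*(-3)) - 3)*1122)*53 = I*√1357513 + (((6 - 6*I*√5) - 3)*1122)*53 = I*√1357513 + ((3 - 6*I*√5)*1122)*53 = I*√1357513 + (3366 - 6732*I*√5)*53 = I*√1357513 + (178398 - 356796*I*√5) = 178398 + I*√1357513 - 356796*I*√5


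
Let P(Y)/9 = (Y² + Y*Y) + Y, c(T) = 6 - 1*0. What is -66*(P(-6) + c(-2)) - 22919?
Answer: -62519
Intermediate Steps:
c(T) = 6 (c(T) = 6 + 0 = 6)
P(Y) = 9*Y + 18*Y² (P(Y) = 9*((Y² + Y*Y) + Y) = 9*((Y² + Y²) + Y) = 9*(2*Y² + Y) = 9*(Y + 2*Y²) = 9*Y + 18*Y²)
-66*(P(-6) + c(-2)) - 22919 = -66*(9*(-6)*(1 + 2*(-6)) + 6) - 22919 = -66*(9*(-6)*(1 - 12) + 6) - 22919 = -66*(9*(-6)*(-11) + 6) - 22919 = -66*(594 + 6) - 22919 = -66*600 - 22919 = -39600 - 22919 = -62519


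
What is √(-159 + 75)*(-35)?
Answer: -70*I*√21 ≈ -320.78*I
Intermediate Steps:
√(-159 + 75)*(-35) = √(-84)*(-35) = (2*I*√21)*(-35) = -70*I*√21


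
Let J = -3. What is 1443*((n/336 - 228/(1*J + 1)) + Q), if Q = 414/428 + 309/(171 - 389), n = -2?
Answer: 107011010353/653128 ≈ 1.6384e+5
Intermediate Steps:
Q = -5250/11663 (Q = 414*(1/428) + 309/(-218) = 207/214 + 309*(-1/218) = 207/214 - 309/218 = -5250/11663 ≈ -0.45014)
1443*((n/336 - 228/(1*J + 1)) + Q) = 1443*((-2/336 - 228/(1*(-3) + 1)) - 5250/11663) = 1443*((-2*1/336 - 228/(-3 + 1)) - 5250/11663) = 1443*((-1/168 - 228/(-2)) - 5250/11663) = 1443*((-1/168 - 228*(-½)) - 5250/11663) = 1443*((-1/168 + 114) - 5250/11663) = 1443*(19151/168 - 5250/11663) = 1443*(222476113/1959384) = 107011010353/653128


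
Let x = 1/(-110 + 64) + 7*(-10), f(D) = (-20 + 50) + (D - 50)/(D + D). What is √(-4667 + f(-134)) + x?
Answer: -3221/46 + I*√20812411/67 ≈ -70.022 + 68.09*I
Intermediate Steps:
f(D) = 30 + (-50 + D)/(2*D) (f(D) = 30 + (-50 + D)/((2*D)) = 30 + (-50 + D)*(1/(2*D)) = 30 + (-50 + D)/(2*D))
x = -3221/46 (x = 1/(-46) - 70 = -1/46 - 70 = -3221/46 ≈ -70.022)
√(-4667 + f(-134)) + x = √(-4667 + (61/2 - 25/(-134))) - 3221/46 = √(-4667 + (61/2 - 25*(-1/134))) - 3221/46 = √(-4667 + (61/2 + 25/134)) - 3221/46 = √(-4667 + 2056/67) - 3221/46 = √(-310633/67) - 3221/46 = I*√20812411/67 - 3221/46 = -3221/46 + I*√20812411/67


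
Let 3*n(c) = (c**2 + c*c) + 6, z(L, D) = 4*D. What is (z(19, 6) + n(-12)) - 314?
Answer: -192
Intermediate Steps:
n(c) = 2 + 2*c**2/3 (n(c) = ((c**2 + c*c) + 6)/3 = ((c**2 + c**2) + 6)/3 = (2*c**2 + 6)/3 = (6 + 2*c**2)/3 = 2 + 2*c**2/3)
(z(19, 6) + n(-12)) - 314 = (4*6 + (2 + (2/3)*(-12)**2)) - 314 = (24 + (2 + (2/3)*144)) - 314 = (24 + (2 + 96)) - 314 = (24 + 98) - 314 = 122 - 314 = -192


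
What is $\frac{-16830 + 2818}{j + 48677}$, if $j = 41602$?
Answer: $- \frac{14012}{90279} \approx -0.15521$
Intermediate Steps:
$\frac{-16830 + 2818}{j + 48677} = \frac{-16830 + 2818}{41602 + 48677} = - \frac{14012}{90279}$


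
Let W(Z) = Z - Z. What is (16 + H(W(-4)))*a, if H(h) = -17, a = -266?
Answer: 266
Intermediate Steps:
W(Z) = 0
(16 + H(W(-4)))*a = (16 - 17)*(-266) = -1*(-266) = 266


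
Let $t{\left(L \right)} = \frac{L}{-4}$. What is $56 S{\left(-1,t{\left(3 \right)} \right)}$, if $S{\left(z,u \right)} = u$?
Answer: $-42$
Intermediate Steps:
$t{\left(L \right)} = - \frac{L}{4}$ ($t{\left(L \right)} = L \left(- \frac{1}{4}\right) = - \frac{L}{4}$)
$56 S{\left(-1,t{\left(3 \right)} \right)} = 56 \left(\left(- \frac{1}{4}\right) 3\right) = 56 \left(- \frac{3}{4}\right) = -42$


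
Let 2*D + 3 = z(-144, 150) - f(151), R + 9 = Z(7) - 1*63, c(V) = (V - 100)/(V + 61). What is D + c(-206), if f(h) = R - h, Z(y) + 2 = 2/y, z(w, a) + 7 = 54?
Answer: 277029/2030 ≈ 136.47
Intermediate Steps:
z(w, a) = 47 (z(w, a) = -7 + 54 = 47)
Z(y) = -2 + 2/y
c(V) = (-100 + V)/(61 + V)
R = -516/7 (R = -9 + ((-2 + 2/7) - 1*63) = -9 + ((-2 + 2*(⅐)) - 63) = -9 + ((-2 + 2/7) - 63) = -9 + (-12/7 - 63) = -9 - 453/7 = -516/7 ≈ -73.714)
f(h) = -516/7 - h
D = 1881/14 (D = -3/2 + (47 - (-516/7 - 1*151))/2 = -3/2 + (47 - (-516/7 - 151))/2 = -3/2 + (47 - 1*(-1573/7))/2 = -3/2 + (47 + 1573/7)/2 = -3/2 + (½)*(1902/7) = -3/2 + 951/7 = 1881/14 ≈ 134.36)
D + c(-206) = 1881/14 + (-100 - 206)/(61 - 206) = 1881/14 - 306/(-145) = 1881/14 - 1/145*(-306) = 1881/14 + 306/145 = 277029/2030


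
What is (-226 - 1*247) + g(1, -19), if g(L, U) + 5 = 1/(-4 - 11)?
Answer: -7171/15 ≈ -478.07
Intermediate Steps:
g(L, U) = -76/15 (g(L, U) = -5 + 1/(-4 - 11) = -5 + 1/(-15) = -5 - 1/15 = -76/15)
(-226 - 1*247) + g(1, -19) = (-226 - 1*247) - 76/15 = (-226 - 247) - 76/15 = -473 - 76/15 = -7171/15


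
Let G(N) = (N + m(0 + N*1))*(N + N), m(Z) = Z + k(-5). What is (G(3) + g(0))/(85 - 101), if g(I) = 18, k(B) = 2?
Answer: -33/8 ≈ -4.1250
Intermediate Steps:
m(Z) = 2 + Z (m(Z) = Z + 2 = 2 + Z)
G(N) = 2*N*(2 + 2*N) (G(N) = (N + (2 + (0 + N*1)))*(N + N) = (N + (2 + (0 + N)))*(2*N) = (N + (2 + N))*(2*N) = (2 + 2*N)*(2*N) = 2*N*(2 + 2*N))
(G(3) + g(0))/(85 - 101) = (4*3*(1 + 3) + 18)/(85 - 101) = (4*3*4 + 18)/(-16) = (48 + 18)*(-1/16) = 66*(-1/16) = -33/8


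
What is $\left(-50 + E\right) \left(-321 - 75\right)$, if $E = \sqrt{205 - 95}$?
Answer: $19800 - 396 \sqrt{110} \approx 15647.0$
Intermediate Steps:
$E = \sqrt{110} \approx 10.488$
$\left(-50 + E\right) \left(-321 - 75\right) = \left(-50 + \sqrt{110}\right) \left(-321 - 75\right) = \left(-50 + \sqrt{110}\right) \left(-396\right) = 19800 - 396 \sqrt{110}$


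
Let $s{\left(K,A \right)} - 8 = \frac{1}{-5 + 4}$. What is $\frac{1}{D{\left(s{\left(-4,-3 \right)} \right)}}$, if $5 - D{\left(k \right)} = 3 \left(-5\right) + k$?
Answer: $\frac{1}{13} \approx 0.076923$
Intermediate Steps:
$s{\left(K,A \right)} = 7$ ($s{\left(K,A \right)} = 8 + \frac{1}{-5 + 4} = 8 + \frac{1}{-1} = 8 - 1 = 7$)
$D{\left(k \right)} = 20 - k$ ($D{\left(k \right)} = 5 - \left(3 \left(-5\right) + k\right) = 5 - \left(-15 + k\right) = 20 - k$)
$\frac{1}{D{\left(s{\left(-4,-3 \right)} \right)}} = \frac{1}{20 - 7} = \frac{1}{13}$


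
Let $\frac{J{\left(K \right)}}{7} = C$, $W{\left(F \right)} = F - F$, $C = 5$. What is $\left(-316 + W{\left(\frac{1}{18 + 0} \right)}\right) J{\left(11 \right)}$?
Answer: $-11060$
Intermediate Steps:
$W{\left(F \right)} = 0$
$J{\left(K \right)} = 35$ ($J{\left(K \right)} = 7 \cdot 5 = 35$)
$\left(-316 + W{\left(\frac{1}{18 + 0} \right)}\right) J{\left(11 \right)} = \left(-316 + 0\right) 35 = \left(-316\right) 35 = -11060$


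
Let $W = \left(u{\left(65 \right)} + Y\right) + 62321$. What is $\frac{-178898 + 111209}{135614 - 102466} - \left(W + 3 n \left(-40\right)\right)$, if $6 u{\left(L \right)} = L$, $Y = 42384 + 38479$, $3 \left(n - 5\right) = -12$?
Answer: $- \frac{14228136793}{99444} \approx -1.4308 \cdot 10^{5}$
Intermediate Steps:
$n = 1$ ($n = 5 + \frac{1}{3} \left(-12\right) = 5 - 4 = 1$)
$Y = 80863$
$u{\left(L \right)} = \frac{L}{6}$
$W = \frac{859169}{6}$ ($W = \left(\frac{1}{6} \cdot 65 + 80863\right) + 62321 = \left(\frac{65}{6} + 80863\right) + 62321 = \frac{485243}{6} + 62321 = \frac{859169}{6} \approx 1.4319 \cdot 10^{5}$)
$\frac{-178898 + 111209}{135614 - 102466} - \left(W + 3 n \left(-40\right)\right) = \frac{-178898 + 111209}{135614 - 102466} - \left(\frac{859169}{6} + 3 \cdot 1 \left(-40\right)\right) = - \frac{67689}{33148} - \left(\frac{859169}{6} + 3 \left(-40\right)\right) = \left(-67689\right) \frac{1}{33148} - \left(\frac{859169}{6} - 120\right) = - \frac{67689}{33148} - \frac{858449}{6} = - \frac{14228136793}{99444}$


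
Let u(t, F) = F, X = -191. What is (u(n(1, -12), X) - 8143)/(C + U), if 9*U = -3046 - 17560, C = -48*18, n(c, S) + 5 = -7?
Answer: 37503/14191 ≈ 2.6427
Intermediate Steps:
n(c, S) = -12 (n(c, S) = -5 - 7 = -12)
C = -864
U = -20606/9 (U = (-3046 - 17560)/9 = (⅑)*(-20606) = -20606/9 ≈ -2289.6)
(u(n(1, -12), X) - 8143)/(C + U) = (-191 - 8143)/(-864 - 20606/9) = -8334/(-28382/9) = -8334*(-9/28382) = 37503/14191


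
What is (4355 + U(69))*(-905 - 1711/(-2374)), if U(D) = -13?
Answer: -4660613789/1187 ≈ -3.9264e+6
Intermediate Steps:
(4355 + U(69))*(-905 - 1711/(-2374)) = (4355 - 13)*(-905 - 1711/(-2374)) = 4342*(-905 - 1711*(-1/2374)) = 4342*(-905 + 1711/2374) = 4342*(-2146759/2374) = -4660613789/1187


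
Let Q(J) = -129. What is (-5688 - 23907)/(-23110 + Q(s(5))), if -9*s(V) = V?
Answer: 29595/23239 ≈ 1.2735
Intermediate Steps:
s(V) = -V/9
(-5688 - 23907)/(-23110 + Q(s(5))) = (-5688 - 23907)/(-23110 - 129) = -29595/(-23239) = -29595*(-1/23239) = 29595/23239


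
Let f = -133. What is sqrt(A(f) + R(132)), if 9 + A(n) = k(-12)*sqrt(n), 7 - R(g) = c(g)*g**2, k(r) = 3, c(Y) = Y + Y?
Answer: sqrt(-4599938 + 3*I*sqrt(133)) ≈ 0.008 + 2144.7*I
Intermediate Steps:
c(Y) = 2*Y
R(g) = 7 - 2*g**3 (R(g) = 7 - 2*g*g**2 = 7 - 2*g**3)
A(n) = -9 + 3*sqrt(n)
sqrt(A(f) + R(132)) = sqrt((-9 + 3*sqrt(-133)) + (7 - 2*132**3)) = sqrt((-9 + 3*(I*sqrt(133))) + (7 - 2*2299968)) = sqrt((-9 + 3*I*sqrt(133)) + (7 - 4599936)) = sqrt((-9 + 3*I*sqrt(133)) - 4599929) = sqrt(-4599938 + 3*I*sqrt(133))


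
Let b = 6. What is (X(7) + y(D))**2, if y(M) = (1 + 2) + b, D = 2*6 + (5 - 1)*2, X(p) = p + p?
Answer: 529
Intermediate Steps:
X(p) = 2*p
D = 20 (D = 12 + 4*2 = 12 + 8 = 20)
y(M) = 9 (y(M) = (1 + 2) + 6 = 3 + 6 = 9)
(X(7) + y(D))**2 = (2*7 + 9)**2 = (14 + 9)**2 = 23**2 = 529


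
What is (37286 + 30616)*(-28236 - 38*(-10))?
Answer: -1891478112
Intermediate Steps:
(37286 + 30616)*(-28236 - 38*(-10)) = 67902*(-28236 + 380) = 67902*(-27856) = -1891478112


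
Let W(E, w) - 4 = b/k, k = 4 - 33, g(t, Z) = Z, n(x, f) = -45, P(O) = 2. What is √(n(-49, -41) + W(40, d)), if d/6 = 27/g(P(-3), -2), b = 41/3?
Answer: 2*I*√78474/87 ≈ 6.4398*I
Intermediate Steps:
b = 41/3 (b = 41*(⅓) = 41/3 ≈ 13.667)
k = -29
d = -81 (d = 6*(27/(-2)) = 6*(27*(-½)) = 6*(-27/2) = -81)
W(E, w) = 307/87 (W(E, w) = 4 + (41/3)/(-29) = 4 + (41/3)*(-1/29) = 4 - 41/87 = 307/87)
√(n(-49, -41) + W(40, d)) = √(-45 + 307/87) = √(-3608/87) = 2*I*√78474/87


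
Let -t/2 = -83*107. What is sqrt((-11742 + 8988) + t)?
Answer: 4*sqrt(938) ≈ 122.51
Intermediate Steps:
t = 17762 (t = -(-166)*107 = -2*(-8881) = 17762)
sqrt((-11742 + 8988) + t) = sqrt((-11742 + 8988) + 17762) = sqrt(-2754 + 17762) = sqrt(15008) = 4*sqrt(938)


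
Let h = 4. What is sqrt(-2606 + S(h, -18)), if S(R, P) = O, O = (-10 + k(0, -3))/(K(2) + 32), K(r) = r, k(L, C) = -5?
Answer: I*sqrt(3013046)/34 ≈ 51.053*I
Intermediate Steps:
O = -15/34 (O = (-10 - 5)/(2 + 32) = -15/34 ≈ -0.44118)
S(R, P) = -15/34
sqrt(-2606 + S(h, -18)) = sqrt(-2606 - 15/34) = sqrt(-88619/34) = I*sqrt(3013046)/34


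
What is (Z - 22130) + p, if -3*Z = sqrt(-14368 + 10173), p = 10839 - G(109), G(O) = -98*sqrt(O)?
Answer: -11291 + 98*sqrt(109) - I*sqrt(4195)/3 ≈ -10268.0 - 21.59*I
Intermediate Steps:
p = 10839 + 98*sqrt(109) (p = 10839 - (-98)*sqrt(109) = 10839 + 98*sqrt(109) ≈ 11862.)
Z = -I*sqrt(4195)/3 (Z = -sqrt(-14368 + 10173)/3 = -I*sqrt(4195)/3 ≈ -21.59*I)
(Z - 22130) + p = (-I*sqrt(4195)/3 - 22130) + (10839 + 98*sqrt(109)) = (-22130 - I*sqrt(4195)/3) + (10839 + 98*sqrt(109)) = -11291 + 98*sqrt(109) - I*sqrt(4195)/3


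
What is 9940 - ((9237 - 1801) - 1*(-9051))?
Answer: -6547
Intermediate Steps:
9940 - ((9237 - 1801) - 1*(-9051)) = 9940 - (7436 + 9051) = 9940 - 1*16487 = 9940 - 16487 = -6547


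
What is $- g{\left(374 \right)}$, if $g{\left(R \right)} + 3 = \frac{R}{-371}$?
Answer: $\frac{1487}{371} \approx 4.0081$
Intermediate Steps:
$g{\left(R \right)} = -3 - \frac{R}{371}$ ($g{\left(R \right)} = -3 + \frac{R}{-371} = -3 + R \left(- \frac{1}{371}\right) = -3 - \frac{R}{371}$)
$- g{\left(374 \right)} = - (-3 - \frac{374}{371}) = \left(-1\right) \left(- \frac{1487}{371}\right) = \frac{1487}{371}$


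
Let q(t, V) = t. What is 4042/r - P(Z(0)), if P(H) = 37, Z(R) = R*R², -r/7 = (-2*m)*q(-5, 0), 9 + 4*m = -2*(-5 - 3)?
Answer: -17149/245 ≈ -69.996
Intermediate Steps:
m = 7/4 (m = -9/4 + (-2*(-5 - 3))/4 = -9/4 + (-2*(-8))/4 = -9/4 + (¼)*16 = -9/4 + 4 = 7/4 ≈ 1.7500)
r = -245/2 (r = -7*(-2*7/4)*(-5) = -(-49)*(-5)/2 = -7*35/2 = -245/2 ≈ -122.50)
Z(R) = R³
4042/r - P(Z(0)) = 4042/(-245/2) - 1*37 = 4042*(-2/245) - 37 = -8084/245 - 37 = -17149/245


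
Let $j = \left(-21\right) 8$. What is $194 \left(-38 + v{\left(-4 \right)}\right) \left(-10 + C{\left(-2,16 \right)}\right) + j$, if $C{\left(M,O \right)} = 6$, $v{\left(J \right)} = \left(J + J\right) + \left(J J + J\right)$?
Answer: $26216$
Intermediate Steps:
$v{\left(J \right)} = J^{2} + 3 J$ ($v{\left(J \right)} = 2 J + \left(J^{2} + J\right) = 2 J + \left(J + J^{2}\right) = J^{2} + 3 J$)
$j = -168$
$194 \left(-38 + v{\left(-4 \right)}\right) \left(-10 + C{\left(-2,16 \right)}\right) + j = 194 \left(-38 - 4 \left(3 - 4\right)\right) \left(-10 + 6\right) - 168 = 194 \left(-38 - -4\right) \left(-4\right) - 168 = 194 \left(-38 + 4\right) \left(-4\right) - 168 = 194 \left(\left(-34\right) \left(-4\right)\right) - 168 = 194 \cdot 136 - 168 = 26384 - 168 = 26216$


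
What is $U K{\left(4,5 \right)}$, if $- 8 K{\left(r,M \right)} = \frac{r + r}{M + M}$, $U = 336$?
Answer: $- \frac{168}{5} \approx -33.6$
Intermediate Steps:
$K{\left(r,M \right)} = - \frac{r}{8 M}$ ($K{\left(r,M \right)} = - \frac{\left(r + r\right) \frac{1}{M + M}}{8} = - \frac{2 r \frac{1}{2 M}}{8} = - \frac{r \frac{1}{M}}{8} = - \frac{r}{8 M}$)
$U K{\left(4,5 \right)} = 336 \left(\left(- \frac{1}{8}\right) 4 \cdot \frac{1}{5}\right) = 336 \left(- \frac{1}{10}\right) = - \frac{168}{5}$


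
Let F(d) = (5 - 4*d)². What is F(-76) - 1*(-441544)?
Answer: 537025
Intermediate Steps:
F(-76) - 1*(-441544) = (-5 + 4*(-76))² - 1*(-441544) = (-5 - 304)² + 441544 = (-309)² + 441544 = 95481 + 441544 = 537025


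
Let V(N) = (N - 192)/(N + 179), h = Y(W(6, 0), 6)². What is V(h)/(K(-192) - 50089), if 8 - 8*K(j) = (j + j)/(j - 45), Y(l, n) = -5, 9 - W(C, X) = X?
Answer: 13193/807221472 ≈ 1.6344e-5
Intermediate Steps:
W(C, X) = 9 - X
K(j) = 1 - j/(4*(-45 + j)) (K(j) = 1 - (j + j)/(8*(j - 45)) = 1 - 2*j/(8*(-45 + j)) = 1 - j/(4*(-45 + j)))
h = 25 (h = (-5)² = 25)
V(N) = (-192 + N)/(179 + N)
V(h)/(K(-192) - 50089) = ((-192 + 25)/(179 + 25))/(3*(-60 - 192)/(4*(-45 - 192)) - 50089) = (-167/204)/((¾)*(-252)/(-237) - 50089) = ((1/204)*(-167))/((¾)*(-1/237)*(-252) - 50089) = -167/(204*(63/79 - 50089)) = -167/(204*(-3956968/79)) = -167/204*(-79/3956968) = 13193/807221472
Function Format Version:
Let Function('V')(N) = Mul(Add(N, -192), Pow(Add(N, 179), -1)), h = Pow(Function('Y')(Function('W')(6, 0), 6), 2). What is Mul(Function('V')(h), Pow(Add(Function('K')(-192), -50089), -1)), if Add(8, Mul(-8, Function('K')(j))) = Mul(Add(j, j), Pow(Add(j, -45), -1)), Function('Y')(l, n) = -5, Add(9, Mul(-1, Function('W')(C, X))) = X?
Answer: Rational(13193, 807221472) ≈ 1.6344e-5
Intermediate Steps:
Function('W')(C, X) = Add(9, Mul(-1, X))
Function('K')(j) = Add(1, Mul(Rational(-1, 4), j, Pow(Add(-45, j), -1))) (Function('K')(j) = Add(1, Mul(Rational(-1, 8), Mul(Add(j, j), Pow(Add(j, -45), -1)))) = Add(1, Mul(Rational(-1, 8), Mul(Mul(2, j), Pow(Add(-45, j), -1)))) = Add(1, Mul(Rational(-1, 8), Mul(2, j, Pow(Add(-45, j), -1)))) = Add(1, Mul(Rational(-1, 4), j, Pow(Add(-45, j), -1))))
h = 25 (h = Pow(-5, 2) = 25)
Function('V')(N) = Mul(Pow(Add(179, N), -1), Add(-192, N)) (Function('V')(N) = Mul(Add(-192, N), Pow(Add(179, N), -1)) = Mul(Pow(Add(179, N), -1), Add(-192, N)))
Mul(Function('V')(h), Pow(Add(Function('K')(-192), -50089), -1)) = Mul(Mul(Pow(Add(179, 25), -1), Add(-192, 25)), Pow(Add(Mul(Rational(3, 4), Pow(Add(-45, -192), -1), Add(-60, -192)), -50089), -1)) = Mul(Mul(Pow(204, -1), -167), Pow(Add(Mul(Rational(3, 4), Pow(-237, -1), -252), -50089), -1)) = Mul(Mul(Rational(1, 204), -167), Pow(Add(Mul(Rational(3, 4), Rational(-1, 237), -252), -50089), -1)) = Mul(Rational(-167, 204), Pow(Add(Rational(63, 79), -50089), -1)) = Mul(Rational(-167, 204), Pow(Rational(-3956968, 79), -1)) = Mul(Rational(-167, 204), Rational(-79, 3956968)) = Rational(13193, 807221472)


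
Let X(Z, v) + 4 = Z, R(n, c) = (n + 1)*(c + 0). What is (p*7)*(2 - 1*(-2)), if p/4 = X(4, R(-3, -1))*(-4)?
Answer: 0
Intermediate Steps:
R(n, c) = c*(1 + n) (R(n, c) = (1 + n)*c = c*(1 + n))
X(Z, v) = -4 + Z
p = 0 (p = 4*((-4 + 4)*(-4)) = 4*(0*(-4)) = 4*0 = 0)
(p*7)*(2 - 1*(-2)) = (0*7)*(2 - 1*(-2)) = 0*(2 + 2) = 0*4 = 0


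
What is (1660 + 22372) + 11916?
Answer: 35948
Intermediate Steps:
(1660 + 22372) + 11916 = 24032 + 11916 = 35948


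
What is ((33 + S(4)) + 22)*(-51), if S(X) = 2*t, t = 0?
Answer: -2805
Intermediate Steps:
S(X) = 0 (S(X) = 2*0 = 0)
((33 + S(4)) + 22)*(-51) = ((33 + 0) + 22)*(-51) = (33 + 22)*(-51) = 55*(-51) = -2805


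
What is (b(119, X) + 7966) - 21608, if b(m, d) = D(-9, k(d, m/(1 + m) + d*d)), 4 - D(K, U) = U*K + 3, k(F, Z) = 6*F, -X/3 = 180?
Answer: -42801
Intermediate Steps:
X = -540 (X = -3*180 = -540)
D(K, U) = 1 - K*U (D(K, U) = 4 - (U*K + 3) = 4 - (K*U + 3) = 4 - (3 + K*U) = 4 + (-3 - K*U) = 1 - K*U)
b(m, d) = 1 + 54*d (b(m, d) = 1 - 1*(-9)*6*d = 1 + 54*d)
(b(119, X) + 7966) - 21608 = ((1 + 54*(-540)) + 7966) - 21608 = ((1 - 29160) + 7966) - 21608 = (-29159 + 7966) - 21608 = -21193 - 21608 = -42801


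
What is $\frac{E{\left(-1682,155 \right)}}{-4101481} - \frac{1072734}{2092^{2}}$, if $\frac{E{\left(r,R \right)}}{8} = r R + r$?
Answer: $\frac{2393497508025}{8974991971592} \approx 0.26669$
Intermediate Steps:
$E{\left(r,R \right)} = 8 r + 8 R r$ ($E{\left(r,R \right)} = 8 \left(r R + r\right) = 8 \left(R r + r\right) = 8 \left(r + R r\right) = 8 r + 8 R r$)
$\frac{E{\left(-1682,155 \right)}}{-4101481} - \frac{1072734}{2092^{2}} = \frac{8 \left(-1682\right) \left(1 + 155\right)}{-4101481} - \frac{1072734}{2092^{2}} = 8 \left(-1682\right) 156 \left(- \frac{1}{4101481}\right) - \frac{1072734}{4376464} = \left(-2099136\right) \left(- \frac{1}{4101481}\right) - \frac{536367}{2188232} = \frac{2099136}{4101481} - \frac{536367}{2188232} = \frac{2393497508025}{8974991971592}$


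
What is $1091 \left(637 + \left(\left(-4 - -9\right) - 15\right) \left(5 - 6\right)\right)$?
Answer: $705877$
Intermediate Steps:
$1091 \left(637 + \left(\left(-4 - -9\right) - 15\right) \left(5 - 6\right)\right) = 1091 \left(637 + \left(\left(-4 + 9\right) - 15\right) \left(5 - 6\right)\right) = 1091 \left(637 + \left(5 - 15\right) \left(-1\right)\right) = 1091 \left(637 - -10\right) = 1091 \left(637 + 10\right) = 1091 \cdot 647 = 705877$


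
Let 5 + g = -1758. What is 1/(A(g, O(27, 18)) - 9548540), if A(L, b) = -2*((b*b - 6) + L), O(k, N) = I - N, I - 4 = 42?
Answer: -1/9546570 ≈ -1.0475e-7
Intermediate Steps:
g = -1763 (g = -5 - 1758 = -1763)
I = 46 (I = 4 + 42 = 46)
O(k, N) = 46 - N
A(L, b) = 12 - 2*L - 2*b² (A(L, b) = -2*((b² - 6) + L) = -2*((-6 + b²) + L) = -2*(-6 + L + b²) = 12 - 2*L - 2*b²)
1/(A(g, O(27, 18)) - 9548540) = 1/((12 - 2*(-1763) - 2*(46 - 1*18)²) - 9548540) = 1/((12 + 3526 - 2*(46 - 18)²) - 9548540) = 1/((12 + 3526 - 2*28²) - 9548540) = 1/((12 + 3526 - 2*784) - 9548540) = 1/((12 + 3526 - 1568) - 9548540) = 1/(1970 - 9548540) = 1/(-9546570) = -1/9546570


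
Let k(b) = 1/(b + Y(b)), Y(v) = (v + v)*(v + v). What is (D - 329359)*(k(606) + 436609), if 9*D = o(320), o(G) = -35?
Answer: -950964331613923483/6612975 ≈ -1.4380e+11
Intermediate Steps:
D = -35/9 (D = (⅑)*(-35) = -35/9 ≈ -3.8889)
Y(v) = 4*v² (Y(v) = (2*v)*(2*v) = 4*v²)
k(b) = 1/(b + 4*b²)
(D - 329359)*(k(606) + 436609) = (-35/9 - 329359)*(1/(606*(1 + 4*606)) + 436609) = -2964266*(1/(606*(1 + 2424)) + 436609)/9 = -2964266*((1/606)/2425 + 436609)/9 = -2964266*((1/606)*(1/2425) + 436609)/9 = -2964266*(1/1469550 + 436609)/9 = -2964266/9*641618755951/1469550 = -950964331613923483/6612975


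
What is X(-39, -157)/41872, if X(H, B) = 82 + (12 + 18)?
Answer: 7/2617 ≈ 0.0026748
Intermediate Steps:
X(H, B) = 112 (X(H, B) = 82 + 30 = 112)
X(-39, -157)/41872 = 112/41872 = 112*(1/41872) = 7/2617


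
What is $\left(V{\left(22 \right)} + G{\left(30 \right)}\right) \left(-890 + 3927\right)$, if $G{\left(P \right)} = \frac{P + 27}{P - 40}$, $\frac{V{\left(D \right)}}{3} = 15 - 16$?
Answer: $- \frac{264219}{10} \approx -26422.0$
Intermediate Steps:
$V{\left(D \right)} = -3$ ($V{\left(D \right)} = 3 \left(15 - 16\right) = 3 \left(-1\right) = -3$)
$G{\left(P \right)} = \frac{27 + P}{-40 + P}$
$\left(V{\left(22 \right)} + G{\left(30 \right)}\right) \left(-890 + 3927\right) = \left(-3 + \frac{27 + 30}{-40 + 30}\right) \left(-890 + 3927\right) = \left(-3 + \frac{1}{-10} \cdot 57\right) 3037 = \left(-3 - \frac{57}{10}\right) 3037 = \left(- \frac{87}{10}\right) 3037 = - \frac{264219}{10}$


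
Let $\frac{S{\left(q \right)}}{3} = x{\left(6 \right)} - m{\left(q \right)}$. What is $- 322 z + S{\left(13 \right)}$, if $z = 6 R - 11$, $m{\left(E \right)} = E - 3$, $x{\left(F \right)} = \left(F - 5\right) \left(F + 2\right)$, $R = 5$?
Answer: $-6124$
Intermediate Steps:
$x{\left(F \right)} = \left(-5 + F\right) \left(2 + F\right)$
$m{\left(E \right)} = -3 + E$
$S{\left(q \right)} = 33 - 3 q$ ($S{\left(q \right)} = 3 \left(\left(-10 + 6^{2} - 18\right) - \left(-3 + q\right)\right) = 3 \left(\left(-10 + 36 - 18\right) - \left(-3 + q\right)\right) = 3 \left(8 - \left(-3 + q\right)\right) = 3 \left(11 - q\right) = 33 - 3 q$)
$z = 19$ ($z = 6 \cdot 5 - 11 = 30 - 11 = 19$)
$- 322 z + S{\left(13 \right)} = \left(-322\right) 19 + \left(33 - 39\right) = -6118 + \left(33 - 39\right) = -6118 - 6 = -6124$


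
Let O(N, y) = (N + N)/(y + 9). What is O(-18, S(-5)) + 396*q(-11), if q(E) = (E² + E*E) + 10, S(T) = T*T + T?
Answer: 2893932/29 ≈ 99791.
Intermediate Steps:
S(T) = T + T² (S(T) = T² + T = T + T²)
q(E) = 10 + 2*E² (q(E) = (E² + E²) + 10 = 2*E² + 10 = 10 + 2*E²)
O(N, y) = 2*N/(9 + y) (O(N, y) = (2*N)/(9 + y) = 2*N/(9 + y))
O(-18, S(-5)) + 396*q(-11) = 2*(-18)/(9 - 5*(1 - 5)) + 396*(10 + 2*(-11)²) = 2*(-18)/(9 - 5*(-4)) + 396*(10 + 2*121) = 2*(-18)/(9 + 20) + 396*(10 + 242) = 2*(-18)/29 + 396*252 = 2*(-18)*(1/29) + 99792 = -36/29 + 99792 = 2893932/29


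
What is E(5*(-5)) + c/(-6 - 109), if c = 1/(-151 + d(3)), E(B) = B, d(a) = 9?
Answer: -408249/16330 ≈ -25.000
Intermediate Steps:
c = -1/142 (c = 1/(-151 + 9) = 1/(-142) = -1/142 ≈ -0.0070423)
E(5*(-5)) + c/(-6 - 109) = 5*(-5) - 1/(142*(-6 - 109)) = -25 - 1/142/(-115) = -25 - 1/142*(-1/115) = -25 + 1/16330 = -408249/16330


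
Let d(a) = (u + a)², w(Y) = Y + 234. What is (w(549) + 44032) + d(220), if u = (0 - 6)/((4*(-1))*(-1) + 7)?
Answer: 11250011/121 ≈ 92975.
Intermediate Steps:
w(Y) = 234 + Y
u = -6/11 (u = -6/(-4*(-1) + 7) = -6/(4 + 7) = -6/11 ≈ -0.54545)
d(a) = (-6/11 + a)²
(w(549) + 44032) + d(220) = ((234 + 549) + 44032) + (-6 + 11*220)²/121 = (783 + 44032) + (-6 + 2420)²/121 = 44815 + (1/121)*2414² = 44815 + (1/121)*5827396 = 44815 + 5827396/121 = 11250011/121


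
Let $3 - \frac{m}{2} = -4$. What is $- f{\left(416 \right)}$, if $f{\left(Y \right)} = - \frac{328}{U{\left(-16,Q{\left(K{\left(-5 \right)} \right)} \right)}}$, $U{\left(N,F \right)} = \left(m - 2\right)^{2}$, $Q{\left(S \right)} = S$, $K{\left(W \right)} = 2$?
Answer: $\frac{41}{18} \approx 2.2778$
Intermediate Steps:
$m = 14$ ($m = 6 - -8 = 6 + 8 = 14$)
$U{\left(N,F \right)} = 144$ ($U{\left(N,F \right)} = \left(14 - 2\right)^{2} = 12^{2} = 144$)
$f{\left(Y \right)} = - \frac{41}{18}$ ($f{\left(Y \right)} = - \frac{328}{144} = \left(-328\right) \frac{1}{144} = - \frac{41}{18}$)
$- f{\left(416 \right)} = \left(-1\right) \left(- \frac{41}{18}\right) = \frac{41}{18}$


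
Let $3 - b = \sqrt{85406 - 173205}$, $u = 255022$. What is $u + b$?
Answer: $255025 - i \sqrt{87799} \approx 2.5503 \cdot 10^{5} - 296.31 i$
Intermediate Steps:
$b = 3 - i \sqrt{87799}$ ($b = 3 - \sqrt{85406 - 173205} = 3 - \sqrt{-87799} = 3 - i \sqrt{87799} \approx 3.0 - 296.31 i$)
$u + b = 255022 + \left(3 - i \sqrt{87799}\right) = 255025 - i \sqrt{87799}$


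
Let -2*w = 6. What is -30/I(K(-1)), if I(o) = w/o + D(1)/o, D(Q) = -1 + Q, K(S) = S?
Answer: -10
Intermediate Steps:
w = -3 (w = -½*6 = -3)
I(o) = -3/o (I(o) = -3/o + (-1 + 1)/o = -3/o + 0/o = -3/o + 0 = -3/o)
-30/I(K(-1)) = -30/((-3/(-1))) = -30/((-3*(-1))) = -30/3 = -30*⅓ = -10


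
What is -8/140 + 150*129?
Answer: 677248/35 ≈ 19350.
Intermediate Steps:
-8/140 + 150*129 = -8*1/140 + 19350 = -2/35 + 19350 = 677248/35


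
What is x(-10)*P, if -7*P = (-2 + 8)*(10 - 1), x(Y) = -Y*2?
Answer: -1080/7 ≈ -154.29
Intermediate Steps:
x(Y) = -2*Y
P = -54/7 (P = -(-2 + 8)*(10 - 1)/7 = -6*9/7 = -⅐*54 = -54/7 ≈ -7.7143)
x(-10)*P = -2*(-10)*(-54/7) = 20*(-54/7) = -1080/7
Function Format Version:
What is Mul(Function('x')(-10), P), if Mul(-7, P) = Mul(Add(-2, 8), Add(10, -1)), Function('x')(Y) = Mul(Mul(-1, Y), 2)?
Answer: Rational(-1080, 7) ≈ -154.29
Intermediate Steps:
Function('x')(Y) = Mul(-2, Y)
P = Rational(-54, 7) (P = Mul(Rational(-1, 7), Mul(Add(-2, 8), Add(10, -1))) = Mul(Rational(-1, 7), Mul(6, 9)) = Mul(Rational(-1, 7), 54) = Rational(-54, 7) ≈ -7.7143)
Mul(Function('x')(-10), P) = Mul(Mul(-2, -10), Rational(-54, 7)) = Mul(20, Rational(-54, 7)) = Rational(-1080, 7)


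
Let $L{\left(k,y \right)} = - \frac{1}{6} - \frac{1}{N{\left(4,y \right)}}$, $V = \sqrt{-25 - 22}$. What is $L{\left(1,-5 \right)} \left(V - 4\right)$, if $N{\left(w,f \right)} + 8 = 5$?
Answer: $- \frac{2}{3} + \frac{i \sqrt{47}}{6} \approx -0.66667 + 1.1426 i$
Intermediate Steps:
$V = i \sqrt{47}$ ($V = \sqrt{-47} = i \sqrt{47} \approx 6.8557 i$)
$N{\left(w,f \right)} = -3$ ($N{\left(w,f \right)} = -8 + 5 = -3$)
$L{\left(k,y \right)} = \frac{1}{6}$ ($L{\left(k,y \right)} = - \frac{1}{6} - \frac{1}{-3} = \left(-1\right) \frac{1}{6} - - \frac{1}{3} = - \frac{1}{6} + \frac{1}{3} = \frac{1}{6}$)
$L{\left(1,-5 \right)} \left(V - 4\right) = \frac{i \sqrt{47} - 4}{6} = \frac{-4 + i \sqrt{47}}{6} = - \frac{2}{3} + \frac{i \sqrt{47}}{6}$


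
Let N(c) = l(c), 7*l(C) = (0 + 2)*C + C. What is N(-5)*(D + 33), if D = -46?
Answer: 195/7 ≈ 27.857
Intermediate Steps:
l(C) = 3*C/7 (l(C) = ((0 + 2)*C + C)/7 = (2*C + C)/7 = (3*C)/7 = 3*C/7)
N(c) = 3*c/7
N(-5)*(D + 33) = ((3/7)*(-5))*(-46 + 33) = -15/7*(-13) = 195/7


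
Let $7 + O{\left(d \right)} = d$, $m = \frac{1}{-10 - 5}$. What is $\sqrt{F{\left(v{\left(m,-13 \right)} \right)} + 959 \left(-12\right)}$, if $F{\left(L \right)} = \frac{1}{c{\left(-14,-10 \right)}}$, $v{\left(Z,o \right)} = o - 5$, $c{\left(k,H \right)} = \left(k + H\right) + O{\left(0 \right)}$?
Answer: $\frac{i \sqrt{11059219}}{31} \approx 107.28 i$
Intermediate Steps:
$m = - \frac{1}{15}$ ($m = \frac{1}{-15} = - \frac{1}{15} \approx -0.066667$)
$O{\left(d \right)} = -7 + d$
$c{\left(k,H \right)} = -7 + H + k$ ($c{\left(k,H \right)} = \left(k + H\right) + \left(-7 + 0\right) = \left(H + k\right) - 7 = -7 + H + k$)
$v{\left(Z,o \right)} = -5 + o$
$F{\left(L \right)} = - \frac{1}{31}$ ($F{\left(L \right)} = \frac{1}{-7 - 10 - 14} = \frac{1}{-31} = - \frac{1}{31}$)
$\sqrt{F{\left(v{\left(m,-13 \right)} \right)} + 959 \left(-12\right)} = \sqrt{- \frac{1}{31} + 959 \left(-12\right)} = \sqrt{- \frac{1}{31} - 11508} = \sqrt{- \frac{356749}{31}} = \frac{i \sqrt{11059219}}{31}$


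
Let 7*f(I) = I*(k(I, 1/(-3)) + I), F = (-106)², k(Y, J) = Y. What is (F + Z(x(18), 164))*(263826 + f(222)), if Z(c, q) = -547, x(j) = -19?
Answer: 2970549450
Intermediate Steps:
F = 11236
f(I) = 2*I²/7 (f(I) = (I*(I + I))/7 = (I*(2*I))/7 = (2*I²)/7 = 2*I²/7)
(F + Z(x(18), 164))*(263826 + f(222)) = (11236 - 547)*(263826 + (2/7)*222²) = 10689*(263826 + (2/7)*49284) = 10689*(263826 + 98568/7) = 10689*(1945350/7) = 2970549450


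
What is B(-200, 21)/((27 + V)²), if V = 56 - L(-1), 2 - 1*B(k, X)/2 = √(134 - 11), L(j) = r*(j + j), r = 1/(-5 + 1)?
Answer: 16/27225 - 8*√123/27225 ≈ -0.0026712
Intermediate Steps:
r = -¼ (r = 1/(-4) = -¼ ≈ -0.25000)
L(j) = -j/2 (L(j) = -(j + j)/4 = -j/2)
B(k, X) = 4 - 2*√123 (B(k, X) = 4 - 2*√(134 - 11) = 4 - 2*√123)
V = 111/2 (V = 56 - (-1)*(-1)/2 = 56 - 1*½ = 56 - ½ = 111/2 ≈ 55.500)
B(-200, 21)/((27 + V)²) = (4 - 2*√123)/((27 + 111/2)²) = (4 - 2*√123)/((165/2)²) = (4 - 2*√123)/(27225/4) = (4 - 2*√123)*(4/27225) = 16/27225 - 8*√123/27225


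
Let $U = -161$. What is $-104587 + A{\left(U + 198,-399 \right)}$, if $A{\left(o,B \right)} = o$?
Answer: $-104550$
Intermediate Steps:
$-104587 + A{\left(U + 198,-399 \right)} = -104587 + \left(-161 + 198\right) = -104587 + 37 = -104550$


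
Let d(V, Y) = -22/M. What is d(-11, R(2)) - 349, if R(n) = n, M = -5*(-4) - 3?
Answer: -5955/17 ≈ -350.29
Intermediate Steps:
M = 17 (M = 20 - 3 = 17)
d(V, Y) = -22/17
d(-11, R(2)) - 349 = -22/17 - 349 = -5955/17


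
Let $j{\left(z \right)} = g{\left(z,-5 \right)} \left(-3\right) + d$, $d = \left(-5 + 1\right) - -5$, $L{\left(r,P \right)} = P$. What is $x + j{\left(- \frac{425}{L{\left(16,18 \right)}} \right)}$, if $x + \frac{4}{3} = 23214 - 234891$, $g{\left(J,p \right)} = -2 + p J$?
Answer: $- \frac{424051}{2} \approx -2.1203 \cdot 10^{5}$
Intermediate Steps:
$d = 1$ ($d = -4 + 5 = 1$)
$g{\left(J,p \right)} = -2 + J p$
$j{\left(z \right)} = 7 + 15 z$ ($j{\left(z \right)} = \left(-2 + z \left(-5\right)\right) \left(-3\right) + 1 = \left(-2 - 5 z\right) \left(-3\right) + 1 = \left(6 + 15 z\right) + 1 = 7 + 15 z$)
$x = - \frac{635035}{3}$ ($x = - \frac{4}{3} + \left(23214 - 234891\right) = - \frac{4}{3} - 211677 = - \frac{635035}{3} \approx -2.1168 \cdot 10^{5}$)
$x + j{\left(- \frac{425}{L{\left(16,18 \right)}} \right)} = - \frac{635035}{3} + \left(7 + 15 \left(- \frac{425}{18}\right)\right) = - \frac{635035}{3} + \left(7 - \frac{2125}{6}\right) = - \frac{635035}{3} - \frac{2083}{6} = - \frac{424051}{2}$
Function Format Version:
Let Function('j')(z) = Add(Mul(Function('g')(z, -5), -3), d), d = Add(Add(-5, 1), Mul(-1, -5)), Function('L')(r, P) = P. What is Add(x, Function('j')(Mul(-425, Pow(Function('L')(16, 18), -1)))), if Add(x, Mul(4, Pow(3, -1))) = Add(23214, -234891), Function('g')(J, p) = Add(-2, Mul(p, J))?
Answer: Rational(-424051, 2) ≈ -2.1203e+5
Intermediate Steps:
d = 1 (d = Add(-4, 5) = 1)
Function('g')(J, p) = Add(-2, Mul(J, p))
Function('j')(z) = Add(7, Mul(15, z)) (Function('j')(z) = Add(Mul(Add(-2, Mul(z, -5)), -3), 1) = Add(Mul(Add(-2, Mul(-5, z)), -3), 1) = Add(Add(6, Mul(15, z)), 1) = Add(7, Mul(15, z)))
x = Rational(-635035, 3) (x = Add(Rational(-4, 3), Add(23214, -234891)) = Add(Rational(-4, 3), -211677) = Rational(-635035, 3) ≈ -2.1168e+5)
Add(x, Function('j')(Mul(-425, Pow(Function('L')(16, 18), -1)))) = Add(Rational(-635035, 3), Add(7, Mul(15, Mul(-425, Pow(18, -1))))) = Add(Rational(-635035, 3), Add(7, Mul(15, Mul(-425, Rational(1, 18))))) = Add(Rational(-635035, 3), Add(7, Mul(15, Rational(-425, 18)))) = Add(Rational(-635035, 3), Add(7, Rational(-2125, 6))) = Add(Rational(-635035, 3), Rational(-2083, 6)) = Rational(-424051, 2)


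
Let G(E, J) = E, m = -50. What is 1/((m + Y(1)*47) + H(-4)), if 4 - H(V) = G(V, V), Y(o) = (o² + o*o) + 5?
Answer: 1/287 ≈ 0.0034843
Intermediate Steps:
Y(o) = 5 + 2*o² (Y(o) = (o² + o²) + 5 = 2*o² + 5 = 5 + 2*o²)
H(V) = 4 - V
1/((m + Y(1)*47) + H(-4)) = 1/((-50 + (5 + 2*1²)*47) + (4 - 1*(-4))) = 1/((-50 + (5 + 2*1)*47) + (4 + 4)) = 1/((-50 + (5 + 2)*47) + 8) = 1/((-50 + 7*47) + 8) = 1/((-50 + 329) + 8) = 1/(279 + 8) = 1/287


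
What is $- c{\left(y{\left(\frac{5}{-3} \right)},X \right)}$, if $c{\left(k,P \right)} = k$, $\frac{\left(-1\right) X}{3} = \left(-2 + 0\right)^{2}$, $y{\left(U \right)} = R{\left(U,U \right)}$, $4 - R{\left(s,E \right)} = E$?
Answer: $- \frac{17}{3} \approx -5.6667$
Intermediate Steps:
$R{\left(s,E \right)} = 4 - E$
$y{\left(U \right)} = 4 - U$
$X = -12$ ($X = - 3 \left(-2 + 0\right)^{2} = - 3 \left(-2\right)^{2} = \left(-3\right) 4 = -12$)
$- c{\left(y{\left(\frac{5}{-3} \right)},X \right)} = - (4 - \frac{5}{-3}) = - (4 - 5 \left(- \frac{1}{3}\right)) = - (4 - - \frac{5}{3}) = - (4 + \frac{5}{3}) = \left(-1\right) \frac{17}{3} = - \frac{17}{3}$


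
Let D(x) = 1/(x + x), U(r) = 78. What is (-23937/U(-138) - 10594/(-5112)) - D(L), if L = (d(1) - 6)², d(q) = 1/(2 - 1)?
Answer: -253224139/830700 ≈ -304.83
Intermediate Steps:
d(q) = 1 (d(q) = 1/1 = 1)
L = 25 (L = (1 - 6)² = (-5)² = 25)
D(x) = 1/(2*x)
(-23937/U(-138) - 10594/(-5112)) - D(L) = (-23937/78 - 10594/(-5112)) - 1/(2*25) = (-23937*1/78 - 10594*(-1/5112)) - 1/(2*25) = (-7979/26 + 5297/2556) - 1*1/50 = -10128301/33228 - 1/50 = -253224139/830700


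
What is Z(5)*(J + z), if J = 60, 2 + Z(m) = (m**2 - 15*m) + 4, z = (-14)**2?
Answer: -12288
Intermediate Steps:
z = 196
Z(m) = 2 + m**2 - 15*m (Z(m) = -2 + ((m**2 - 15*m) + 4) = -2 + (4 + m**2 - 15*m) = 2 + m**2 - 15*m)
Z(5)*(J + z) = (2 + 5**2 - 15*5)*(60 + 196) = (2 + 25 - 75)*256 = -48*256 = -12288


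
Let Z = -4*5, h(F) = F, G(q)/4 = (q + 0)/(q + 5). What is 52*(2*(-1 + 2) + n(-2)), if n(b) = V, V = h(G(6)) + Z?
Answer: -9048/11 ≈ -822.54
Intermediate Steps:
G(q) = 4*q/(5 + q) (G(q) = 4*((q + 0)/(q + 5)) = 4*(q/(5 + q)) = 4*q/(5 + q))
Z = -20
V = -196/11 (V = 4*6/(5 + 6) - 20 = 4*6/11 - 20 = 4*6*(1/11) - 20 = 24/11 - 20 = -196/11 ≈ -17.818)
n(b) = -196/11
52*(2*(-1 + 2) + n(-2)) = 52*(2*(-1 + 2) - 196/11) = 52*(2*1 - 196/11) = 52*(2 - 196/11) = 52*(-174/11) = -9048/11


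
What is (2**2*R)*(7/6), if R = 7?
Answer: 98/3 ≈ 32.667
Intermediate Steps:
(2**2*R)*(7/6) = (2**2*7)*(7/6) = (4*7)*(7*(1/6)) = 28*(7/6) = 98/3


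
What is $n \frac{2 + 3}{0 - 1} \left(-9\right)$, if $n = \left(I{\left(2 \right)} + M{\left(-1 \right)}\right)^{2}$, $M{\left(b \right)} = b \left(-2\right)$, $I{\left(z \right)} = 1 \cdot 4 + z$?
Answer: $2880$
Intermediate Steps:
$I{\left(z \right)} = 4 + z$
$M{\left(b \right)} = - 2 b$
$n = 64$ ($n = \left(\left(4 + 2\right) - -2\right)^{2} = \left(6 + 2\right)^{2} = 8^{2} = 64$)
$n \frac{2 + 3}{0 - 1} \left(-9\right) = 64 \frac{2 + 3}{0 - 1} \left(-9\right) = 64 \frac{5}{-1} \left(-9\right) = 64 \cdot 5 \left(-1\right) \left(-9\right) = 64 \left(-5\right) \left(-9\right) = \left(-320\right) \left(-9\right) = 2880$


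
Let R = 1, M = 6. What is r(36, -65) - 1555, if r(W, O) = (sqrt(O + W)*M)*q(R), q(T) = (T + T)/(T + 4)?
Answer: -1555 + 12*I*sqrt(29)/5 ≈ -1555.0 + 12.924*I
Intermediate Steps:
q(T) = 2*T/(4 + T) (q(T) = (2*T)/(4 + T) = 2*T/(4 + T))
r(W, O) = 12*sqrt(O + W)/5 (r(W, O) = (sqrt(O + W)*6)*(2*1/(4 + 1)) = (6*sqrt(O + W))*(2*1/5) = (6*sqrt(O + W))*(2*1*(1/5)) = (6*sqrt(O + W))*(2/5) = 12*sqrt(O + W)/5)
r(36, -65) - 1555 = 12*sqrt(-65 + 36)/5 - 1555 = 12*sqrt(-29)/5 - 1555 = 12*(I*sqrt(29))/5 - 1555 = 12*I*sqrt(29)/5 - 1555 = -1555 + 12*I*sqrt(29)/5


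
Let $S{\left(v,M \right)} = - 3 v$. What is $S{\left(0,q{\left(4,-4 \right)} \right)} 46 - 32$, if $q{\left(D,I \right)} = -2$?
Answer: $-32$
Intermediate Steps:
$S{\left(0,q{\left(4,-4 \right)} \right)} 46 - 32 = \left(-3\right) 0 \cdot 46 - 32 = 0 \cdot 46 - 32 = 0 - 32 = -32$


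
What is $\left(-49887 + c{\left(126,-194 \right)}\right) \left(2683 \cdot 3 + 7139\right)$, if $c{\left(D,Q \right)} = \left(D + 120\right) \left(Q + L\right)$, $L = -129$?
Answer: $-1964491860$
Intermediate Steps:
$c{\left(D,Q \right)} = \left(-129 + Q\right) \left(120 + D\right)$ ($c{\left(D,Q \right)} = \left(D + 120\right) \left(Q - 129\right) = \left(120 + D\right) \left(-129 + Q\right) = \left(-129 + Q\right) \left(120 + D\right)$)
$\left(-49887 + c{\left(126,-194 \right)}\right) \left(2683 \cdot 3 + 7139\right) = \left(-49887 + \left(-15480 - 16254 + 120 \left(-194\right) + 126 \left(-194\right)\right)\right) \left(2683 \cdot 3 + 7139\right) = \left(-49887 - 79458\right) \left(8049 + 7139\right) = \left(-49887 - 79458\right) 15188 = \left(-129345\right) 15188 = -1964491860$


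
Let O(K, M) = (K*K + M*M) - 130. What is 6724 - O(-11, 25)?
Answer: 6108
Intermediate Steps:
O(K, M) = -130 + K**2 + M**2 (O(K, M) = (K**2 + M**2) - 130 = -130 + K**2 + M**2)
6724 - O(-11, 25) = 6724 - (-130 + (-11)**2 + 25**2) = 6724 - (-130 + 121 + 625) = 6724 - 1*616 = 6724 - 616 = 6108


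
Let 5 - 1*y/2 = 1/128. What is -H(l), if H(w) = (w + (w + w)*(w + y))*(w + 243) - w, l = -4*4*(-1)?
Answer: -438973/2 ≈ -2.1949e+5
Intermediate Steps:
y = 639/64 (y = 10 - 2/128 = 10 - 2*1/128 = 10 - 1/64 = 639/64 ≈ 9.9844)
l = 16 (l = -16*(-1) = 16)
H(w) = -w + (243 + w)*(w + 2*w*(639/64 + w)) (H(w) = (w + (w + w)*(w + 639/64))*(w + 243) - w = (w + (2*w)*(639/64 + w))*(243 + w) - w = (w + 2*w*(639/64 + w))*(243 + w) - w = (243 + w)*(w + 2*w*(639/64 + w)) - w = -w + (243 + w)*(w + 2*w*(639/64 + w)))
-H(l) = -16*(163021 + 64*16² + 16223*16)/32 = -16*(163021 + 64*256 + 259568)/32 = -16*(163021 + 16384 + 259568)/32 = -16*438973/32 = -1*438973/2 = -438973/2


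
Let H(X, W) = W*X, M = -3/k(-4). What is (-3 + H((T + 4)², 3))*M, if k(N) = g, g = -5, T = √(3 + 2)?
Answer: 36 + 72*√5/5 ≈ 68.199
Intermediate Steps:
T = √5 ≈ 2.2361
k(N) = -5
M = ⅗ (M = -3/(-5) = -3*(-⅕) = ⅗ ≈ 0.60000)
(-3 + H((T + 4)², 3))*M = (-3 + 3*(√5 + 4)²)*(⅗) = (-3 + 3*(4 + √5)²)*(⅗) = -9/5 + 9*(4 + √5)²/5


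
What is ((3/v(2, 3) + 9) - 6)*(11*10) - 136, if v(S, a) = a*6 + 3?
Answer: 1468/7 ≈ 209.71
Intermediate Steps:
v(S, a) = 3 + 6*a (v(S, a) = 6*a + 3 = 3 + 6*a)
((3/v(2, 3) + 9) - 6)*(11*10) - 136 = ((3/(3 + 6*3) + 9) - 6)*(11*10) - 136 = ((3/(3 + 18) + 9) - 6)*110 - 136 = ((3/21 + 9) - 6)*110 - 136 = ((3*(1/21) + 9) - 6)*110 - 136 = ((⅐ + 9) - 6)*110 - 136 = (64/7 - 6)*110 - 136 = (22/7)*110 - 136 = 2420/7 - 136 = 1468/7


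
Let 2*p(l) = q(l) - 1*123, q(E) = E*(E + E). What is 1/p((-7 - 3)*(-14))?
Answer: 2/39077 ≈ 5.1181e-5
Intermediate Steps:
q(E) = 2*E**2 (q(E) = E*(2*E) = 2*E**2)
p(l) = -123/2 + l**2 (p(l) = (2*l**2 - 1*123)/2 = (2*l**2 - 123)/2 = (-123 + 2*l**2)/2 = -123/2 + l**2)
1/p((-7 - 3)*(-14)) = 1/(-123/2 + ((-7 - 3)*(-14))**2) = 1/(-123/2 + (-10*(-14))**2) = 1/(-123/2 + 140**2) = 1/(-123/2 + 19600) = 1/(39077/2) = 2/39077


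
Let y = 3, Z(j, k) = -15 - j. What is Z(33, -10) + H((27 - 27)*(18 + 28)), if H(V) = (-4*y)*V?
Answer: -48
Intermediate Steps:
H(V) = -12*V (H(V) = (-4*3)*V = -12*V)
Z(33, -10) + H((27 - 27)*(18 + 28)) = (-15 - 1*33) - 12*(27 - 27)*(18 + 28) = (-15 - 33) - 0*46 = -48 - 12*0 = -48 + 0 = -48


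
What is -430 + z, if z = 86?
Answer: -344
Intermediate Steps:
-430 + z = -430 + 86 = -344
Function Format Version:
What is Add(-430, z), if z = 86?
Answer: -344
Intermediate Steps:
Add(-430, z) = Add(-430, 86) = -344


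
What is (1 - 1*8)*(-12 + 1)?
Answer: 77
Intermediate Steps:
(1 - 1*8)*(-12 + 1) = (1 - 8)*(-11) = -7*(-11) = 77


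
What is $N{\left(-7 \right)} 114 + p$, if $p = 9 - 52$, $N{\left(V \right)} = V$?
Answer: $-841$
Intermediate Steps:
$p = -43$
$N{\left(-7 \right)} 114 + p = \left(-7\right) 114 - 43 = -798 - 43 = -841$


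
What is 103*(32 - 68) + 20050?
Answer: 16342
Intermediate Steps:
103*(32 - 68) + 20050 = 103*(-36) + 20050 = -3708 + 20050 = 16342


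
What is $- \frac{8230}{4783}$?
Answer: $- \frac{8230}{4783} \approx -1.7207$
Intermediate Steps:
$- \frac{8230}{4783}$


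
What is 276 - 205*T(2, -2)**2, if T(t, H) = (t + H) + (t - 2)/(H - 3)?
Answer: 276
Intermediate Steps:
T(t, H) = H + t + (-2 + t)/(-3 + H) (T(t, H) = (H + t) + (-2 + t)/(-3 + H) = H + t + (-2 + t)/(-3 + H))
276 - 205*T(2, -2)**2 = 276 - 205*(-2 + (-2)**2 - 3*(-2) - 2*2 - 2*2)**2/(-3 - 2)**2 = 276 - 205*(-2 + 4 + 6 - 4 - 4)**2/25 = 276 - 205*(-1/5*0)**2 = 276 - 205*0**2 = 276 - 205*0 = 276 + 0 = 276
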